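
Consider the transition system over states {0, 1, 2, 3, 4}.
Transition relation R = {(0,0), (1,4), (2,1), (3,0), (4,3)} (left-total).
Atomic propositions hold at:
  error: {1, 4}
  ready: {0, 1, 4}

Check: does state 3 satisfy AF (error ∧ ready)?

No

Sat(error ∧ ready) = {1, 4}
AF (error ∧ ready): least fixpoint, start Z0 = {1, 4}, add states with every successor in Z. Z1 = {1, 2, 4}; fixed.
Sat(AF (error ∧ ready)) = {1, 2, 4}
3 ∉ Sat(AF (error ∧ ready)) = {1, 2, 4}, so the formula does not hold at 3.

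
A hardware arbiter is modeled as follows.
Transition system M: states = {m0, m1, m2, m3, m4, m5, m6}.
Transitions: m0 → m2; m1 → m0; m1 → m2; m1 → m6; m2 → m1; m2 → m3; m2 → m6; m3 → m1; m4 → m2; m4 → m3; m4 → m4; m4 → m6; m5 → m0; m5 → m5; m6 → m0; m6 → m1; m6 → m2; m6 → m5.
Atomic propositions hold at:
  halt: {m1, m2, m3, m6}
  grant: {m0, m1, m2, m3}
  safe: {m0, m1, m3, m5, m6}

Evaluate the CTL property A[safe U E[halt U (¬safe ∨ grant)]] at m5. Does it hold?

No

Sat(¬safe) = {m2, m4}
Sat(¬safe ∨ grant) = {m0, m1, m2, m3, m4}
E[halt U (¬safe ∨ grant)]: least fixpoint, start Z0 = Sat((¬safe ∨ grant)) = {m0, m1, m2, m3, m4}, add states in Sat(halt) with some successor in Z. Z1 = {m0, m1, m2, m3, m4, m6}; fixed.
Sat(E[halt U (¬safe ∨ grant)]) = {m0, m1, m2, m3, m4, m6}
A[safe U E[halt U (¬safe ∨ grant)]]: least fixpoint, start Z0 = Sat(E[halt U (¬safe ∨ grant)]) = {m0, m1, m2, m3, m4, m6}, add states in Sat(safe) with every successor in Z. Already a fixed point.
Sat(A[safe U E[halt U (¬safe ∨ grant)]]) = {m0, m1, m2, m3, m4, m6}
m5 ∉ Sat(A[safe U E[halt U (¬safe ∨ grant)]]) = {m0, m1, m2, m3, m4, m6}, so the formula does not hold at m5.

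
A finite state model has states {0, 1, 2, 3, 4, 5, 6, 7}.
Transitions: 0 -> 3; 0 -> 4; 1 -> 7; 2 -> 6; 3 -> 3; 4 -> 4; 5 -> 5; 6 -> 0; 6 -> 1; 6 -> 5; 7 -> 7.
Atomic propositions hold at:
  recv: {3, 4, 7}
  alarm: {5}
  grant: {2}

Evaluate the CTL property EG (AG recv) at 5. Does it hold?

AG recv: greatest fixpoint, start Z0 = {3, 4, 7}, keep only states in Sat with every successor in Z. Already a fixed point.
Sat(AG recv) = {3, 4, 7}
EG (AG recv): greatest fixpoint, start Z0 = {3, 4, 7}, keep only states in Sat with some successor in Z. Already a fixed point.
Sat(EG (AG recv)) = {3, 4, 7}
5 ∉ Sat(EG (AG recv)) = {3, 4, 7}, so the formula does not hold at 5.

No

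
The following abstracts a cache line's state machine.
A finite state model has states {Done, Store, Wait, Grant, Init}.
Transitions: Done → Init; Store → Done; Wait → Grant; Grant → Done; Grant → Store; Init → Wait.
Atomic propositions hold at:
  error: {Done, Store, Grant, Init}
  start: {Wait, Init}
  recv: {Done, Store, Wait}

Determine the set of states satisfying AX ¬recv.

{Done, Wait}

Sat(¬recv) = {Grant, Init}
Sat(AX ¬recv) = {s : every successor in {Grant, Init}} = {Done, Wait}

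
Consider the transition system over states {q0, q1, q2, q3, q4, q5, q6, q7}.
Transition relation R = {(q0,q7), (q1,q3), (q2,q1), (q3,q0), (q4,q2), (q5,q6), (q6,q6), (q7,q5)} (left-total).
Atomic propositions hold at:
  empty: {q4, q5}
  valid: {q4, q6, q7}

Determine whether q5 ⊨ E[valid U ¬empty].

Sat(¬empty) = {q0, q1, q2, q3, q6, q7}
E[valid U ¬empty]: least fixpoint, start Z0 = Sat(¬empty) = {q0, q1, q2, q3, q6, q7}, add states in Sat(valid) with some successor in Z. Z1 = {q0, q1, q2, q3, q4, q6, q7}; fixed.
Sat(E[valid U ¬empty]) = {q0, q1, q2, q3, q4, q6, q7}
q5 ∉ Sat(E[valid U ¬empty]) = {q0, q1, q2, q3, q4, q6, q7}, so the formula does not hold at q5.

No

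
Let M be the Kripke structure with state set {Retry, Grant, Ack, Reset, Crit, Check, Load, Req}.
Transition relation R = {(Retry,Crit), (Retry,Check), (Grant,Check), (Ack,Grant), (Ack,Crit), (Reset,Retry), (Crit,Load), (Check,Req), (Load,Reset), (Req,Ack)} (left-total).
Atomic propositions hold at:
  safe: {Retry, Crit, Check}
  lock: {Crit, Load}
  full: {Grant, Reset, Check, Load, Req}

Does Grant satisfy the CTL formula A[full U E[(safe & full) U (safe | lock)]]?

Yes

Sat(safe & full) = {Check}
Sat(safe | lock) = {Retry, Crit, Check, Load}
E[(safe & full) U (safe | lock)]: least fixpoint, start Z0 = Sat((safe | lock)) = {Retry, Crit, Check, Load}, add states in Sat(safe & full) with some successor in Z. Already a fixed point.
Sat(E[(safe & full) U (safe | lock)]) = {Retry, Crit, Check, Load}
A[full U E[(safe & full) U (safe | lock)]]: least fixpoint, start Z0 = Sat(E[(safe & full) U (safe | lock)]) = {Retry, Crit, Check, Load}, add states in Sat(full) with every successor in Z. Z1 = {Retry, Grant, Reset, Crit, Check, Load}; fixed.
Sat(A[full U E[(safe & full) U (safe | lock)]]) = {Retry, Grant, Reset, Crit, Check, Load}
Grant ∈ Sat(A[full U E[(safe & full) U (safe | lock)]]) = {Retry, Grant, Reset, Crit, Check, Load}, so the formula holds at Grant.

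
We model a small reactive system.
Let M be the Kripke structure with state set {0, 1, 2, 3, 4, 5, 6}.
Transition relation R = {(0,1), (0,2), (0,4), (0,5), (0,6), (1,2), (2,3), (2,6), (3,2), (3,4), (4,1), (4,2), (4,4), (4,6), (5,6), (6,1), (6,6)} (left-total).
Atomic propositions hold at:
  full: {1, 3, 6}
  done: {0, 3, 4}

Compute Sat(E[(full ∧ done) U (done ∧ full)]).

{3}

Sat(full ∧ done) = {3}
Sat(done ∧ full) = {3}
E[(full ∧ done) U (done ∧ full)]: least fixpoint, start Z0 = Sat((done ∧ full)) = {3}, add states in Sat(full ∧ done) with some successor in Z. Already a fixed point.
Sat(E[(full ∧ done) U (done ∧ full)]) = {3}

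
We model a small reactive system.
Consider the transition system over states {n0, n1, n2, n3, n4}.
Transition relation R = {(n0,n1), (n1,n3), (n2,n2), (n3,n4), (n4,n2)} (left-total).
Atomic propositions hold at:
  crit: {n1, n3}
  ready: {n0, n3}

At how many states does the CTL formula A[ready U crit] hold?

A[ready U crit]: least fixpoint, start Z0 = Sat(crit) = {n1, n3}, add states in Sat(ready) with every successor in Z. Z1 = {n0, n1, n3}; fixed.
Sat(A[ready U crit]) = {n0, n1, n3}
|Sat(A[ready U crit])| = |{n0, n1, n3}| = 3.

3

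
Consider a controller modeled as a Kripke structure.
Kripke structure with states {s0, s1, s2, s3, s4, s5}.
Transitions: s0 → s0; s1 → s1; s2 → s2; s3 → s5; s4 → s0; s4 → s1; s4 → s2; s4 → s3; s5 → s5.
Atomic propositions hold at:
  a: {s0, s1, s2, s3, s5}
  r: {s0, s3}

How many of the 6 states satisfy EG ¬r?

Sat(¬r) = {s1, s2, s4, s5}
EG ¬r: greatest fixpoint, start Z0 = {s1, s2, s4, s5}, keep only states in Sat with some successor in Z. Already a fixed point.
Sat(EG ¬r) = {s1, s2, s4, s5}
|Sat(EG ¬r)| = |{s1, s2, s4, s5}| = 4.

4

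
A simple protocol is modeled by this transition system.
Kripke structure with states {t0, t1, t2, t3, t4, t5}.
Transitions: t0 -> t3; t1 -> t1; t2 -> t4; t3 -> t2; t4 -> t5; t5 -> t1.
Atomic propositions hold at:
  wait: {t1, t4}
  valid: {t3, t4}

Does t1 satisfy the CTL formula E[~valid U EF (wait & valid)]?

Sat(~valid) = {t0, t1, t2, t5}
Sat(wait & valid) = {t4}
EF (wait & valid): least fixpoint, start Z0 = {t4}, add states with some successor in Z. Z1 = {t2, t4}; Z2 = {t2, t3, t4}; Z3 = {t0, t2, t3, t4}; fixed.
Sat(EF (wait & valid)) = {t0, t2, t3, t4}
E[~valid U EF (wait & valid)]: least fixpoint, start Z0 = Sat(EF (wait & valid)) = {t0, t2, t3, t4}, add states in Sat(~valid) with some successor in Z. Already a fixed point.
Sat(E[~valid U EF (wait & valid)]) = {t0, t2, t3, t4}
t1 ∉ Sat(E[~valid U EF (wait & valid)]) = {t0, t2, t3, t4}, so the formula does not hold at t1.

No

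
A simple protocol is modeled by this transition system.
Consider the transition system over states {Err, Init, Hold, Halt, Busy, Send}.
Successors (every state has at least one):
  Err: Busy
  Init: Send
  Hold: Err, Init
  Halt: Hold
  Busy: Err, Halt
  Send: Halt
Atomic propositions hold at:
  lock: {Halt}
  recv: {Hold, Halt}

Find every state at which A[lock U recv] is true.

A[lock U recv]: least fixpoint, start Z0 = Sat(recv) = {Hold, Halt}, add states in Sat(lock) with every successor in Z. Already a fixed point.
Sat(A[lock U recv]) = {Hold, Halt}

{Hold, Halt}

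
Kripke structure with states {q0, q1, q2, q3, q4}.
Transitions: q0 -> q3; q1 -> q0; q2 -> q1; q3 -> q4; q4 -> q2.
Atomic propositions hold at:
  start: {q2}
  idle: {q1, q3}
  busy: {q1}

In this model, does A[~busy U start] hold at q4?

Sat(~busy) = {q0, q2, q3, q4}
A[~busy U start]: least fixpoint, start Z0 = Sat(start) = {q2}, add states in Sat(~busy) with every successor in Z. Z1 = {q2, q4}; Z2 = {q2, q3, q4}; Z3 = {q0, q2, q3, q4}; fixed.
Sat(A[~busy U start]) = {q0, q2, q3, q4}
q4 ∈ Sat(A[~busy U start]) = {q0, q2, q3, q4}, so the formula holds at q4.

Yes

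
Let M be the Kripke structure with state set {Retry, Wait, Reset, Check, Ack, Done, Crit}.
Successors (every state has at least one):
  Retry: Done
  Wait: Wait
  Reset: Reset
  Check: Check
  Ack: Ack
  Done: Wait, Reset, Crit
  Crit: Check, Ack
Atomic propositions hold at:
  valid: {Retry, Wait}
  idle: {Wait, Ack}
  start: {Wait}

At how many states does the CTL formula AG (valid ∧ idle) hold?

Sat(valid ∧ idle) = {Wait}
AG (valid ∧ idle): greatest fixpoint, start Z0 = {Wait}, keep only states in Sat with every successor in Z. Already a fixed point.
Sat(AG (valid ∧ idle)) = {Wait}
|Sat(AG (valid ∧ idle))| = |{Wait}| = 1.

1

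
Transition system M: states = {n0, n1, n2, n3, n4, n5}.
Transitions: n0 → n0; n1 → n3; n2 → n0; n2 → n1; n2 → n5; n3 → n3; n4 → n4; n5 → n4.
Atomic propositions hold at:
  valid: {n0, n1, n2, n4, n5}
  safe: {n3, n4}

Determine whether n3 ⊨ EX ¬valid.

Yes

Sat(¬valid) = {n3}
Sat(EX ¬valid) = {s : some successor in {n3}} = {n1, n3}
n3 ∈ Sat(EX ¬valid) = {n1, n3}, so the formula holds at n3.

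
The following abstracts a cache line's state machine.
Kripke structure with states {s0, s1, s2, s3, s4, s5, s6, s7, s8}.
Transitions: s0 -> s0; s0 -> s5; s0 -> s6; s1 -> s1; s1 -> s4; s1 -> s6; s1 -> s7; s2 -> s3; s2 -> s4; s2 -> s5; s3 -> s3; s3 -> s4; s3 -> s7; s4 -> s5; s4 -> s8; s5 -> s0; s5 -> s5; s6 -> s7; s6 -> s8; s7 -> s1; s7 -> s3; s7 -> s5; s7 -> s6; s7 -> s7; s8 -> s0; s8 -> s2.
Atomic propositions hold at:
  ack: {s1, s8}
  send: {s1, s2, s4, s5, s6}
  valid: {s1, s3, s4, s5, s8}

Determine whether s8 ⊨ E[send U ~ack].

Sat(~ack) = {s0, s2, s3, s4, s5, s6, s7}
E[send U ~ack]: least fixpoint, start Z0 = Sat(~ack) = {s0, s2, s3, s4, s5, s6, s7}, add states in Sat(send) with some successor in Z. Z1 = {s0, s1, s2, s3, s4, s5, s6, s7}; fixed.
Sat(E[send U ~ack]) = {s0, s1, s2, s3, s4, s5, s6, s7}
s8 ∉ Sat(E[send U ~ack]) = {s0, s1, s2, s3, s4, s5, s6, s7}, so the formula does not hold at s8.

No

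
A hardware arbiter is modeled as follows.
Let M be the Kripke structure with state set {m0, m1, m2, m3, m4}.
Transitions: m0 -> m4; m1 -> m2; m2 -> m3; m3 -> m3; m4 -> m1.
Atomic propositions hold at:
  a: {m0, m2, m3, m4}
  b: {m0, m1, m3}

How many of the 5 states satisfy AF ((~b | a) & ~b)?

Sat(~b) = {m2, m4}
Sat(~b | a) = {m0, m2, m3, m4}
Sat((~b | a) & ~b) = {m2, m4}
AF ((~b | a) & ~b): least fixpoint, start Z0 = {m2, m4}, add states with every successor in Z. Z1 = {m0, m1, m2, m4}; fixed.
Sat(AF ((~b | a) & ~b)) = {m0, m1, m2, m4}
|Sat(AF ((~b | a) & ~b))| = |{m0, m1, m2, m4}| = 4.

4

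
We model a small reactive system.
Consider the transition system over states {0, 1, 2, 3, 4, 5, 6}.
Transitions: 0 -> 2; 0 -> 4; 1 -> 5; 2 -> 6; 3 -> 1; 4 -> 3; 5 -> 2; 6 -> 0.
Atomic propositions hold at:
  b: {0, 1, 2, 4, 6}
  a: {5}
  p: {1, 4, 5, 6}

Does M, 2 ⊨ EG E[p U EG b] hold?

EG b: greatest fixpoint, start Z0 = {0, 1, 2, 4, 6}, keep only states in Sat with some successor in Z. Z1 = {0, 2, 6}; fixed.
Sat(EG b) = {0, 2, 6}
E[p U EG b]: least fixpoint, start Z0 = Sat(EG b) = {0, 2, 6}, add states in Sat(p) with some successor in Z. Z1 = {0, 2, 5, 6}; Z2 = {0, 1, 2, 5, 6}; fixed.
Sat(E[p U EG b]) = {0, 1, 2, 5, 6}
EG E[p U EG b]: greatest fixpoint, start Z0 = {0, 1, 2, 5, 6}, keep only states in Sat with some successor in Z. Already a fixed point.
Sat(EG E[p U EG b]) = {0, 1, 2, 5, 6}
2 ∈ Sat(EG E[p U EG b]) = {0, 1, 2, 5, 6}, so the formula holds at 2.

Yes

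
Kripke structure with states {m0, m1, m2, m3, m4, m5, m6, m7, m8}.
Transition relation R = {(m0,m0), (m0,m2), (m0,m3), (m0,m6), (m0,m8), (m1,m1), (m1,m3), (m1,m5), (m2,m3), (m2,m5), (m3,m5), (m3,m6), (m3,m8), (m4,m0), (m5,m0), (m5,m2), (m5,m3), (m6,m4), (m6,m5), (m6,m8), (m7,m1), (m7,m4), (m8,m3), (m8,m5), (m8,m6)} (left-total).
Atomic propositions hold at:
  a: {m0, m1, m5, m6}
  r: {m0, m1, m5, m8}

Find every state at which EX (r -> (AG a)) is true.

AG a: greatest fixpoint, start Z0 = {m0, m1, m5, m6}, keep only states in Sat with every successor in Z. Z1 = ∅; fixed.
Sat(AG a) = ∅
Sat(r -> (AG a)) = {m2, m3, m4, m6, m7}
Sat(EX (r -> (AG a))) = {s : some successor in {m2, m3, m4, m6, m7}} = {m0, m1, m2, m3, m5, m6, m7, m8}

{m0, m1, m2, m3, m5, m6, m7, m8}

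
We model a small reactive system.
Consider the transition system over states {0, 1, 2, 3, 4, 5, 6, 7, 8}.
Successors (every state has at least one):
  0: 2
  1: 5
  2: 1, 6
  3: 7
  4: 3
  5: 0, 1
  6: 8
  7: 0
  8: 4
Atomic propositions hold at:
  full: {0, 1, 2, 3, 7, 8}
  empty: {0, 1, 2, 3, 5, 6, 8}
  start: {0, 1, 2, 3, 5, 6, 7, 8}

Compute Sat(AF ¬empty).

{3, 4, 6, 7, 8}

Sat(¬empty) = {4, 7}
AF ¬empty: least fixpoint, start Z0 = {4, 7}, add states with every successor in Z. Z1 = {3, 4, 7, 8}; Z2 = {3, 4, 6, 7, 8}; fixed.
Sat(AF ¬empty) = {3, 4, 6, 7, 8}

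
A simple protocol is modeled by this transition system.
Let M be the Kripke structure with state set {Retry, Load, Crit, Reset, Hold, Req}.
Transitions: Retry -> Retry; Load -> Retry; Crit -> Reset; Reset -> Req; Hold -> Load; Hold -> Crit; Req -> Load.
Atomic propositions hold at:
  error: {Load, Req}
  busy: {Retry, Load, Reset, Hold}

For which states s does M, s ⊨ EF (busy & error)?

Sat(busy & error) = {Load}
EF (busy & error): least fixpoint, start Z0 = {Load}, add states with some successor in Z. Z1 = {Load, Hold, Req}; Z2 = {Load, Reset, Hold, Req}; Z3 = {Load, Crit, Reset, Hold, Req}; fixed.
Sat(EF (busy & error)) = {Load, Crit, Reset, Hold, Req}

{Load, Crit, Reset, Hold, Req}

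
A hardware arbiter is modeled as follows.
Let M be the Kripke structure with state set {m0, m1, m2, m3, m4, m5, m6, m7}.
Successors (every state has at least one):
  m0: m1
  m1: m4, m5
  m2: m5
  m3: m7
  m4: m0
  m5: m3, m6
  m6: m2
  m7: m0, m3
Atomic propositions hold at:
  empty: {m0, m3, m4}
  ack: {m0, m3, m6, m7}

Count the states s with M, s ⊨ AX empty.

2

Sat(AX empty) = {s : every successor in {m0, m3, m4}} = {m4, m7}
|Sat(AX empty)| = |{m4, m7}| = 2.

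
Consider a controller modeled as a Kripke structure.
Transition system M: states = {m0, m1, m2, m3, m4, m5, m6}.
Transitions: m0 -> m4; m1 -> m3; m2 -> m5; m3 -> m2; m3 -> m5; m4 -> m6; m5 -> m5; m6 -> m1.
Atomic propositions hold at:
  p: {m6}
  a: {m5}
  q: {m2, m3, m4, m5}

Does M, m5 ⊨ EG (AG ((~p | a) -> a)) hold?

Sat(~p) = {m0, m1, m2, m3, m4, m5}
Sat(~p | a) = {m0, m1, m2, m3, m4, m5}
Sat((~p | a) -> a) = {m5, m6}
AG ((~p | a) -> a): greatest fixpoint, start Z0 = {m5, m6}, keep only states in Sat with every successor in Z. Z1 = {m5}; fixed.
Sat(AG ((~p | a) -> a)) = {m5}
EG (AG ((~p | a) -> a)): greatest fixpoint, start Z0 = {m5}, keep only states in Sat with some successor in Z. Already a fixed point.
Sat(EG (AG ((~p | a) -> a))) = {m5}
m5 ∈ Sat(EG (AG ((~p | a) -> a))) = {m5}, so the formula holds at m5.

Yes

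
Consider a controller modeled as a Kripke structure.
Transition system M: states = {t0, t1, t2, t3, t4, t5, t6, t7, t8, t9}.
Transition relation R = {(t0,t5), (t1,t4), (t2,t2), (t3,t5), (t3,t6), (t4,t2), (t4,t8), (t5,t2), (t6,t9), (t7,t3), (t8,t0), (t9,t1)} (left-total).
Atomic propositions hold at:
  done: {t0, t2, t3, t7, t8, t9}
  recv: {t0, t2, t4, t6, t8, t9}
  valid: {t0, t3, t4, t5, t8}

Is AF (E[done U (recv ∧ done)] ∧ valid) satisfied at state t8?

Sat(recv ∧ done) = {t0, t2, t8, t9}
E[done U (recv ∧ done)]: least fixpoint, start Z0 = Sat((recv ∧ done)) = {t0, t2, t8, t9}, add states in Sat(done) with some successor in Z. Already a fixed point.
Sat(E[done U (recv ∧ done)]) = {t0, t2, t8, t9}
Sat(E[done U (recv ∧ done)] ∧ valid) = {t0, t8}
AF (E[done U (recv ∧ done)] ∧ valid): least fixpoint, start Z0 = {t0, t8}, add states with every successor in Z. Already a fixed point.
Sat(AF (E[done U (recv ∧ done)] ∧ valid)) = {t0, t8}
t8 ∈ Sat(AF (E[done U (recv ∧ done)] ∧ valid)) = {t0, t8}, so the formula holds at t8.

Yes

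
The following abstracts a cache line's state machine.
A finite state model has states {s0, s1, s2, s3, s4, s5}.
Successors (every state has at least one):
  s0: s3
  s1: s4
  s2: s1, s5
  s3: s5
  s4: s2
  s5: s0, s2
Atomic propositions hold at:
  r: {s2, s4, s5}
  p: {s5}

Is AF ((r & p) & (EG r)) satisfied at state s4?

Sat(r & p) = {s5}
EG r: greatest fixpoint, start Z0 = {s2, s4, s5}, keep only states in Sat with some successor in Z. Already a fixed point.
Sat(EG r) = {s2, s4, s5}
Sat((r & p) & (EG r)) = {s5}
AF ((r & p) & (EG r)): least fixpoint, start Z0 = {s5}, add states with every successor in Z. Z1 = {s3, s5}; Z2 = {s0, s3, s5}; fixed.
Sat(AF ((r & p) & (EG r))) = {s0, s3, s5}
s4 ∉ Sat(AF ((r & p) & (EG r))) = {s0, s3, s5}, so the formula does not hold at s4.

No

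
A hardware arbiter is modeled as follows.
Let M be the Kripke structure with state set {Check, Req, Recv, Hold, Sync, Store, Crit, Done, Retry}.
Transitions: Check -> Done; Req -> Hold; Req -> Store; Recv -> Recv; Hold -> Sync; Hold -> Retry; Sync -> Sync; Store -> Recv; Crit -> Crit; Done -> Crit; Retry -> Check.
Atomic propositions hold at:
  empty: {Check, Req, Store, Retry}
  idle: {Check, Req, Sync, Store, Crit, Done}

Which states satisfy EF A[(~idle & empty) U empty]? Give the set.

Sat(~idle) = {Recv, Hold, Retry}
Sat(~idle & empty) = {Retry}
A[(~idle & empty) U empty]: least fixpoint, start Z0 = Sat(empty) = {Check, Req, Store, Retry}, add states in Sat(~idle & empty) with every successor in Z. Already a fixed point.
Sat(A[(~idle & empty) U empty]) = {Check, Req, Store, Retry}
EF A[(~idle & empty) U empty]: least fixpoint, start Z0 = {Check, Req, Store, Retry}, add states with some successor in Z. Z1 = {Check, Req, Hold, Store, Retry}; fixed.
Sat(EF A[(~idle & empty) U empty]) = {Check, Req, Hold, Store, Retry}

{Check, Req, Hold, Store, Retry}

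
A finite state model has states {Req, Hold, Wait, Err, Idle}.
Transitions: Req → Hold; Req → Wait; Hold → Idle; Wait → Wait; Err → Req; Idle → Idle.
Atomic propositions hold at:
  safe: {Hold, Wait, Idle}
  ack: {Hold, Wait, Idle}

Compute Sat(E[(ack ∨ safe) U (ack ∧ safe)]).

{Hold, Wait, Idle}

Sat(ack ∨ safe) = {Hold, Wait, Idle}
Sat(ack ∧ safe) = {Hold, Wait, Idle}
E[(ack ∨ safe) U (ack ∧ safe)]: least fixpoint, start Z0 = Sat((ack ∧ safe)) = {Hold, Wait, Idle}, add states in Sat(ack ∨ safe) with some successor in Z. Already a fixed point.
Sat(E[(ack ∨ safe) U (ack ∧ safe)]) = {Hold, Wait, Idle}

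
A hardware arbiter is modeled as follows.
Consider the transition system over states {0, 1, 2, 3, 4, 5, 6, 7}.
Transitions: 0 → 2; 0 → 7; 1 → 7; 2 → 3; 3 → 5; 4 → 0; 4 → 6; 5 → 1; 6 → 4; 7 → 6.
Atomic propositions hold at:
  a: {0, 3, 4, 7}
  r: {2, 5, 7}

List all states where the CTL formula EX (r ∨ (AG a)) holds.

AG a: greatest fixpoint, start Z0 = {0, 3, 4, 7}, keep only states in Sat with every successor in Z. Z1 = ∅; fixed.
Sat(AG a) = ∅
Sat(r ∨ (AG a)) = {2, 5, 7}
Sat(EX (r ∨ (AG a))) = {s : some successor in {2, 5, 7}} = {0, 1, 3}

{0, 1, 3}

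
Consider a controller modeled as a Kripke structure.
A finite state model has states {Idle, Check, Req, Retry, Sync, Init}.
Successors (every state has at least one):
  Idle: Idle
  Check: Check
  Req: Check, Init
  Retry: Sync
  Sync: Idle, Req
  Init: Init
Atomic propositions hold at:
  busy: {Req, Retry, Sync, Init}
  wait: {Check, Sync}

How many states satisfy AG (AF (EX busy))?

Sat(EX busy) = {s : some successor in {Req, Retry, Sync, Init}} = {Req, Retry, Sync, Init}
AF (EX busy): least fixpoint, start Z0 = {Req, Retry, Sync, Init}, add states with every successor in Z. Already a fixed point.
Sat(AF (EX busy)) = {Req, Retry, Sync, Init}
AG (AF (EX busy)): greatest fixpoint, start Z0 = {Req, Retry, Sync, Init}, keep only states in Sat with every successor in Z. Z1 = {Retry, Init}; Z2 = {Init}; fixed.
Sat(AG (AF (EX busy))) = {Init}
|Sat(AG (AF (EX busy)))| = |{Init}| = 1.

1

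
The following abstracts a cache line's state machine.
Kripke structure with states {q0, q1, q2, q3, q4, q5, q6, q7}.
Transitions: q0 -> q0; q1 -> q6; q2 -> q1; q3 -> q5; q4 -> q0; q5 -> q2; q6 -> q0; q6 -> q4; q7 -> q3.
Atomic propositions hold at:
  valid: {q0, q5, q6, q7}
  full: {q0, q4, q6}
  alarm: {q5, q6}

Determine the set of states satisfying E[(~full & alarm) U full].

{q0, q4, q6}

Sat(~full) = {q1, q2, q3, q5, q7}
Sat(~full & alarm) = {q5}
E[(~full & alarm) U full]: least fixpoint, start Z0 = Sat(full) = {q0, q4, q6}, add states in Sat(~full & alarm) with some successor in Z. Already a fixed point.
Sat(E[(~full & alarm) U full]) = {q0, q4, q6}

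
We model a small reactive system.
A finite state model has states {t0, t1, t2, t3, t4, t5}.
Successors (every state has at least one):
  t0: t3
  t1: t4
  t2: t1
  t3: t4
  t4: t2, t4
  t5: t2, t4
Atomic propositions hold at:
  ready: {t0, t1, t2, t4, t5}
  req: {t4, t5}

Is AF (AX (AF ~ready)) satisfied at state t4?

No

Sat(~ready) = {t3}
AF ~ready: least fixpoint, start Z0 = {t3}, add states with every successor in Z. Z1 = {t0, t3}; fixed.
Sat(AF ~ready) = {t0, t3}
Sat(AX (AF ~ready)) = {s : every successor in {t0, t3}} = {t0}
AF (AX (AF ~ready)): least fixpoint, start Z0 = {t0}, add states with every successor in Z. Already a fixed point.
Sat(AF (AX (AF ~ready))) = {t0}
t4 ∉ Sat(AF (AX (AF ~ready))) = {t0}, so the formula does not hold at t4.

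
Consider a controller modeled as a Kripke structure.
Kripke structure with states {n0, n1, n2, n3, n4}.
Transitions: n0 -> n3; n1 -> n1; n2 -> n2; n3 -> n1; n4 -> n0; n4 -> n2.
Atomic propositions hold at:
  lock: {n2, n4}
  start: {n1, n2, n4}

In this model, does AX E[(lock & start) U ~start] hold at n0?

Sat(lock & start) = {n2, n4}
Sat(~start) = {n0, n3}
E[(lock & start) U ~start]: least fixpoint, start Z0 = Sat(~start) = {n0, n3}, add states in Sat(lock & start) with some successor in Z. Z1 = {n0, n3, n4}; fixed.
Sat(E[(lock & start) U ~start]) = {n0, n3, n4}
Sat(AX E[(lock & start) U ~start]) = {s : every successor in {n0, n3, n4}} = {n0}
n0 ∈ Sat(AX E[(lock & start) U ~start]) = {n0}, so the formula holds at n0.

Yes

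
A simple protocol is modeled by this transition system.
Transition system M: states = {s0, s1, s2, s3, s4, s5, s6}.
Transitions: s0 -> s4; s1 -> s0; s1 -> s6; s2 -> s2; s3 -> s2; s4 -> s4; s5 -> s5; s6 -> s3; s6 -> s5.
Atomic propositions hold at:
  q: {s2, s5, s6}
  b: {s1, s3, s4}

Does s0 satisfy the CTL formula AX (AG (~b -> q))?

Sat(~b) = {s0, s2, s5, s6}
Sat(~b -> q) = {s1, s2, s3, s4, s5, s6}
AG (~b -> q): greatest fixpoint, start Z0 = {s1, s2, s3, s4, s5, s6}, keep only states in Sat with every successor in Z. Z1 = {s2, s3, s4, s5, s6}; fixed.
Sat(AG (~b -> q)) = {s2, s3, s4, s5, s6}
Sat(AX (AG (~b -> q))) = {s : every successor in {s2, s3, s4, s5, s6}} = {s0, s2, s3, s4, s5, s6}
s0 ∈ Sat(AX (AG (~b -> q))) = {s0, s2, s3, s4, s5, s6}, so the formula holds at s0.

Yes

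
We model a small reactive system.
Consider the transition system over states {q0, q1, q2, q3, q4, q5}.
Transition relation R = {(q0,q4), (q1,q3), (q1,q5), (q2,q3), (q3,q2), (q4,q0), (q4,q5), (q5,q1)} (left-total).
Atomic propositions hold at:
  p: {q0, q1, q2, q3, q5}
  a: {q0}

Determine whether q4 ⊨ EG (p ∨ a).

Sat(p ∨ a) = {q0, q1, q2, q3, q5}
EG (p ∨ a): greatest fixpoint, start Z0 = {q0, q1, q2, q3, q5}, keep only states in Sat with some successor in Z. Z1 = {q1, q2, q3, q5}; fixed.
Sat(EG (p ∨ a)) = {q1, q2, q3, q5}
q4 ∉ Sat(EG (p ∨ a)) = {q1, q2, q3, q5}, so the formula does not hold at q4.

No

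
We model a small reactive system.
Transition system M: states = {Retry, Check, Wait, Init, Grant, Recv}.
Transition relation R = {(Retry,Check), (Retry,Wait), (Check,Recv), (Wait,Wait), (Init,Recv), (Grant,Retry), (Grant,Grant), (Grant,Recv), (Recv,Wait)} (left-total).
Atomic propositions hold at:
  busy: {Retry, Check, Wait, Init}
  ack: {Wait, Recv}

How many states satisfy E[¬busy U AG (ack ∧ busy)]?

3

Sat(¬busy) = {Grant, Recv}
Sat(ack ∧ busy) = {Wait}
AG (ack ∧ busy): greatest fixpoint, start Z0 = {Wait}, keep only states in Sat with every successor in Z. Already a fixed point.
Sat(AG (ack ∧ busy)) = {Wait}
E[¬busy U AG (ack ∧ busy)]: least fixpoint, start Z0 = Sat(AG (ack ∧ busy)) = {Wait}, add states in Sat(¬busy) with some successor in Z. Z1 = {Wait, Recv}; Z2 = {Wait, Grant, Recv}; fixed.
Sat(E[¬busy U AG (ack ∧ busy)]) = {Wait, Grant, Recv}
|Sat(E[¬busy U AG (ack ∧ busy)])| = |{Wait, Grant, Recv}| = 3.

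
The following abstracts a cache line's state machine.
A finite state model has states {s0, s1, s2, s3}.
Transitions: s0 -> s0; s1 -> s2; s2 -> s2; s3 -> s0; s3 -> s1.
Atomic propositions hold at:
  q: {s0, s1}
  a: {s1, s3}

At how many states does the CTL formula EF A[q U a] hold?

A[q U a]: least fixpoint, start Z0 = Sat(a) = {s1, s3}, add states in Sat(q) with every successor in Z. Already a fixed point.
Sat(A[q U a]) = {s1, s3}
EF A[q U a]: least fixpoint, start Z0 = {s1, s3}, add states with some successor in Z. Already a fixed point.
Sat(EF A[q U a]) = {s1, s3}
|Sat(EF A[q U a])| = |{s1, s3}| = 2.

2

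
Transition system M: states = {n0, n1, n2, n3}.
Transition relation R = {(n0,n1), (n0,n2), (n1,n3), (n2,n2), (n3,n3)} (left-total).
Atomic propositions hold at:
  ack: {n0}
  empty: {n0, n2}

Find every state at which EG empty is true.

{n0, n2}

EG empty: greatest fixpoint, start Z0 = {n0, n2}, keep only states in Sat with some successor in Z. Already a fixed point.
Sat(EG empty) = {n0, n2}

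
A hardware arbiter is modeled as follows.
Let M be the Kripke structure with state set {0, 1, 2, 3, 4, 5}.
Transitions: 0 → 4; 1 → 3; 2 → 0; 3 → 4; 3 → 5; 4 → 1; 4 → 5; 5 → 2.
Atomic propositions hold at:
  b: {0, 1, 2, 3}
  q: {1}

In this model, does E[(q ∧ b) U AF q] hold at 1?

Sat(q ∧ b) = {1}
AF q: least fixpoint, start Z0 = {1}, add states with every successor in Z. Already a fixed point.
Sat(AF q) = {1}
E[(q ∧ b) U AF q]: least fixpoint, start Z0 = Sat(AF q) = {1}, add states in Sat(q ∧ b) with some successor in Z. Already a fixed point.
Sat(E[(q ∧ b) U AF q]) = {1}
1 ∈ Sat(E[(q ∧ b) U AF q]) = {1}, so the formula holds at 1.

Yes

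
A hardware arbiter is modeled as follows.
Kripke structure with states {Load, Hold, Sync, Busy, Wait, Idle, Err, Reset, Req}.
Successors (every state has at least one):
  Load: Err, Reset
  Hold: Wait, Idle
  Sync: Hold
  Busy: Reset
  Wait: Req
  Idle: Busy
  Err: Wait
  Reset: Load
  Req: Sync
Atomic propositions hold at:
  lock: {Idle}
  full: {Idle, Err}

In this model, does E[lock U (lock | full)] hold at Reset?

Sat(lock | full) = {Idle, Err}
E[lock U (lock | full)]: least fixpoint, start Z0 = Sat((lock | full)) = {Idle, Err}, add states in Sat(lock) with some successor in Z. Already a fixed point.
Sat(E[lock U (lock | full)]) = {Idle, Err}
Reset ∉ Sat(E[lock U (lock | full)]) = {Idle, Err}, so the formula does not hold at Reset.

No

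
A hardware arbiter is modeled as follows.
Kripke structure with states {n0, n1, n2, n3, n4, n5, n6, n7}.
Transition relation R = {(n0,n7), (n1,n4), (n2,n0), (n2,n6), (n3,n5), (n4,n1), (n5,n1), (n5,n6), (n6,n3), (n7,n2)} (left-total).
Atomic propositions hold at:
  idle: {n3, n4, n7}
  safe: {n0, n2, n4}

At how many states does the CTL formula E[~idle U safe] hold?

Sat(~idle) = {n0, n1, n2, n5, n6}
E[~idle U safe]: least fixpoint, start Z0 = Sat(safe) = {n0, n2, n4}, add states in Sat(~idle) with some successor in Z. Z1 = {n0, n1, n2, n4}; Z2 = {n0, n1, n2, n4, n5}; fixed.
Sat(E[~idle U safe]) = {n0, n1, n2, n4, n5}
|Sat(E[~idle U safe])| = |{n0, n1, n2, n4, n5}| = 5.

5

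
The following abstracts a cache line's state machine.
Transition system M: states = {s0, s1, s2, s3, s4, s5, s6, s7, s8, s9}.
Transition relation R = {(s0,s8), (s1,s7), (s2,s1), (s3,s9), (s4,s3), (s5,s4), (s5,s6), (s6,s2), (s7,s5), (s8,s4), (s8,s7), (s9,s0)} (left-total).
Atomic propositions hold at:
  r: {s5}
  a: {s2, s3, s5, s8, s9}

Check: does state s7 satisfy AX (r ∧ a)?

Sat(r ∧ a) = {s5}
Sat(AX (r ∧ a)) = {s : every successor in {s5}} = {s7}
s7 ∈ Sat(AX (r ∧ a)) = {s7}, so the formula holds at s7.

Yes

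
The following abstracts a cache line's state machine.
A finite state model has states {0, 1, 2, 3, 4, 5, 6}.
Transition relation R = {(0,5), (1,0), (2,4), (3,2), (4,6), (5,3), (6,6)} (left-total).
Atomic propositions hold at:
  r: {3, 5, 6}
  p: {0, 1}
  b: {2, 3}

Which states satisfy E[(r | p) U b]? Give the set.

{0, 1, 2, 3, 5}

Sat(r | p) = {0, 1, 3, 5, 6}
E[(r | p) U b]: least fixpoint, start Z0 = Sat(b) = {2, 3}, add states in Sat(r | p) with some successor in Z. Z1 = {2, 3, 5}; Z2 = {0, 2, 3, 5}; Z3 = {0, 1, 2, 3, 5}; fixed.
Sat(E[(r | p) U b]) = {0, 1, 2, 3, 5}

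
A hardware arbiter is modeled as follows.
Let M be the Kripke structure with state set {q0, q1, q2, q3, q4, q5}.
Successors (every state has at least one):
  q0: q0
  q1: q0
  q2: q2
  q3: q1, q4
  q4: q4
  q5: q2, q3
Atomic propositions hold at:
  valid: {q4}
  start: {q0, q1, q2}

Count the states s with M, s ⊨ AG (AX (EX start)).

Sat(EX start) = {s : some successor in {q0, q1, q2}} = {q0, q1, q2, q3, q5}
Sat(AX (EX start)) = {s : every successor in {q0, q1, q2, q3, q5}} = {q0, q1, q2, q5}
AG (AX (EX start)): greatest fixpoint, start Z0 = {q0, q1, q2, q5}, keep only states in Sat with every successor in Z. Z1 = {q0, q1, q2}; fixed.
Sat(AG (AX (EX start))) = {q0, q1, q2}
|Sat(AG (AX (EX start)))| = |{q0, q1, q2}| = 3.

3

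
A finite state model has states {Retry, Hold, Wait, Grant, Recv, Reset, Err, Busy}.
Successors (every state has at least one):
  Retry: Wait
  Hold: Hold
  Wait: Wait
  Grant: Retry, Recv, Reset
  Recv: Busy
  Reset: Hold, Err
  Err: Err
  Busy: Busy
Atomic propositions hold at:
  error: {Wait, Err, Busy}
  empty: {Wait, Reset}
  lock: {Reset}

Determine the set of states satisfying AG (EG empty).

{Wait}

EG empty: greatest fixpoint, start Z0 = {Wait, Reset}, keep only states in Sat with some successor in Z. Z1 = {Wait}; fixed.
Sat(EG empty) = {Wait}
AG (EG empty): greatest fixpoint, start Z0 = {Wait}, keep only states in Sat with every successor in Z. Already a fixed point.
Sat(AG (EG empty)) = {Wait}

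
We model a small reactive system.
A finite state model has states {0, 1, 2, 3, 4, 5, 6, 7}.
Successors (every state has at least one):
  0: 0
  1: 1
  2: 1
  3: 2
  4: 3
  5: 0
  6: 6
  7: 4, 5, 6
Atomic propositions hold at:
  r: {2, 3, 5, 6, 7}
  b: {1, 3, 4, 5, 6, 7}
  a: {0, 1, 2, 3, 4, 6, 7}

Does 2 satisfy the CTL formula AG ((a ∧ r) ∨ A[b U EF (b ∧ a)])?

Yes

Sat(a ∧ r) = {2, 3, 6, 7}
Sat(b ∧ a) = {1, 3, 4, 6, 7}
EF (b ∧ a): least fixpoint, start Z0 = {1, 3, 4, 6, 7}, add states with some successor in Z. Z1 = {1, 2, 3, 4, 6, 7}; fixed.
Sat(EF (b ∧ a)) = {1, 2, 3, 4, 6, 7}
A[b U EF (b ∧ a)]: least fixpoint, start Z0 = Sat(EF (b ∧ a)) = {1, 2, 3, 4, 6, 7}, add states in Sat(b) with every successor in Z. Already a fixed point.
Sat(A[b U EF (b ∧ a)]) = {1, 2, 3, 4, 6, 7}
Sat((a ∧ r) ∨ A[b U EF (b ∧ a)]) = {1, 2, 3, 4, 6, 7}
AG ((a ∧ r) ∨ A[b U EF (b ∧ a)]): greatest fixpoint, start Z0 = {1, 2, 3, 4, 6, 7}, keep only states in Sat with every successor in Z. Z1 = {1, 2, 3, 4, 6}; fixed.
Sat(AG ((a ∧ r) ∨ A[b U EF (b ∧ a)])) = {1, 2, 3, 4, 6}
2 ∈ Sat(AG ((a ∧ r) ∨ A[b U EF (b ∧ a)])) = {1, 2, 3, 4, 6}, so the formula holds at 2.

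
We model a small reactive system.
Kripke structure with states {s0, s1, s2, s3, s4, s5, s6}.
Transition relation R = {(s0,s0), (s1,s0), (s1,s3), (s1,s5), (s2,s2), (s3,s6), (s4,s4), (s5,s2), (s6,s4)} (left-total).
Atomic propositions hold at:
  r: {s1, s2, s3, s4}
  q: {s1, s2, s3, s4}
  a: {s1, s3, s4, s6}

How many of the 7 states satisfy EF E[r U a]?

E[r U a]: least fixpoint, start Z0 = Sat(a) = {s1, s3, s4, s6}, add states in Sat(r) with some successor in Z. Already a fixed point.
Sat(E[r U a]) = {s1, s3, s4, s6}
EF E[r U a]: least fixpoint, start Z0 = {s1, s3, s4, s6}, add states with some successor in Z. Already a fixed point.
Sat(EF E[r U a]) = {s1, s3, s4, s6}
|Sat(EF E[r U a])| = |{s1, s3, s4, s6}| = 4.

4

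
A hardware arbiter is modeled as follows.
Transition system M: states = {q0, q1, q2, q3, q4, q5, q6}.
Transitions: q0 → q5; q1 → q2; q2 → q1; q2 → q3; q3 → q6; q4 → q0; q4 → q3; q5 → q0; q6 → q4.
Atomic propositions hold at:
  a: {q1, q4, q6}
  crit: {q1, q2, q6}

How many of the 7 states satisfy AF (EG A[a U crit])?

2

A[a U crit]: least fixpoint, start Z0 = Sat(crit) = {q1, q2, q6}, add states in Sat(a) with every successor in Z. Already a fixed point.
Sat(A[a U crit]) = {q1, q2, q6}
EG A[a U crit]: greatest fixpoint, start Z0 = {q1, q2, q6}, keep only states in Sat with some successor in Z. Z1 = {q1, q2}; fixed.
Sat(EG A[a U crit]) = {q1, q2}
AF (EG A[a U crit]): least fixpoint, start Z0 = {q1, q2}, add states with every successor in Z. Already a fixed point.
Sat(AF (EG A[a U crit])) = {q1, q2}
|Sat(AF (EG A[a U crit]))| = |{q1, q2}| = 2.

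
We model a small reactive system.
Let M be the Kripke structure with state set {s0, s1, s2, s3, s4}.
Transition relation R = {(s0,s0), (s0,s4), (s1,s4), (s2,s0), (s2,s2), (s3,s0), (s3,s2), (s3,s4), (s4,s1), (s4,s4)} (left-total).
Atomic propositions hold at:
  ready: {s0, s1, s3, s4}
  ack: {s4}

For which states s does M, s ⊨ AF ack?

{s1, s4}

AF ack: least fixpoint, start Z0 = {s4}, add states with every successor in Z. Z1 = {s1, s4}; fixed.
Sat(AF ack) = {s1, s4}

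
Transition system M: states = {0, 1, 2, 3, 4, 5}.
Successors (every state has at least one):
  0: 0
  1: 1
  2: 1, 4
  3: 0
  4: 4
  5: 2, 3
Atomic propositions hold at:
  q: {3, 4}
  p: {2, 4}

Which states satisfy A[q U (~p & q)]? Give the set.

{3}

Sat(~p) = {0, 1, 3, 5}
Sat(~p & q) = {3}
A[q U (~p & q)]: least fixpoint, start Z0 = Sat((~p & q)) = {3}, add states in Sat(q) with every successor in Z. Already a fixed point.
Sat(A[q U (~p & q)]) = {3}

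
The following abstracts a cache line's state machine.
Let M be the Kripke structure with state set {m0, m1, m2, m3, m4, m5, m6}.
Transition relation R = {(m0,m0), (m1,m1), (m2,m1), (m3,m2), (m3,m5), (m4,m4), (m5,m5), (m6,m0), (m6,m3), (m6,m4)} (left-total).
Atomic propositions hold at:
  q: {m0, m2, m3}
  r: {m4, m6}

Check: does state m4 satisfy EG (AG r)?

Yes

AG r: greatest fixpoint, start Z0 = {m4, m6}, keep only states in Sat with every successor in Z. Z1 = {m4}; fixed.
Sat(AG r) = {m4}
EG (AG r): greatest fixpoint, start Z0 = {m4}, keep only states in Sat with some successor in Z. Already a fixed point.
Sat(EG (AG r)) = {m4}
m4 ∈ Sat(EG (AG r)) = {m4}, so the formula holds at m4.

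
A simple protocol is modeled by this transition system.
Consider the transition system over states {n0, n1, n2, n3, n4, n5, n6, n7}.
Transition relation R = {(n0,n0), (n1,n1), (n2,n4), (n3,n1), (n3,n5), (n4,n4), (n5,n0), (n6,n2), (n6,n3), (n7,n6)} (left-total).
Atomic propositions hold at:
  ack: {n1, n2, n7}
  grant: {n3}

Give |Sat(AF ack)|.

3

AF ack: least fixpoint, start Z0 = {n1, n2, n7}, add states with every successor in Z. Already a fixed point.
Sat(AF ack) = {n1, n2, n7}
|Sat(AF ack)| = |{n1, n2, n7}| = 3.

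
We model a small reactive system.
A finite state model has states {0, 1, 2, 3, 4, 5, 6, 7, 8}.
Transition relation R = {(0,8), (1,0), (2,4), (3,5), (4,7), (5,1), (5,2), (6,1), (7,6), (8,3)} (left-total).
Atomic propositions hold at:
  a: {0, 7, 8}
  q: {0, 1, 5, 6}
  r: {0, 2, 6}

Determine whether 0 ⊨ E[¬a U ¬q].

Sat(¬a) = {1, 2, 3, 4, 5, 6}
Sat(¬q) = {2, 3, 4, 7, 8}
E[¬a U ¬q]: least fixpoint, start Z0 = Sat(¬q) = {2, 3, 4, 7, 8}, add states in Sat(¬a) with some successor in Z. Z1 = {2, 3, 4, 5, 7, 8}; fixed.
Sat(E[¬a U ¬q]) = {2, 3, 4, 5, 7, 8}
0 ∉ Sat(E[¬a U ¬q]) = {2, 3, 4, 5, 7, 8}, so the formula does not hold at 0.

No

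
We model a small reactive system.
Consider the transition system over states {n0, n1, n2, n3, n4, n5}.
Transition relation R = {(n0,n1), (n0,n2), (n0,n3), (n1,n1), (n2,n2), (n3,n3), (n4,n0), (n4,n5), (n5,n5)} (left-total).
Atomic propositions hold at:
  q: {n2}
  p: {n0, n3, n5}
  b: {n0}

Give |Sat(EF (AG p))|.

AG p: greatest fixpoint, start Z0 = {n0, n3, n5}, keep only states in Sat with every successor in Z. Z1 = {n3, n5}; fixed.
Sat(AG p) = {n3, n5}
EF (AG p): least fixpoint, start Z0 = {n3, n5}, add states with some successor in Z. Z1 = {n0, n3, n4, n5}; fixed.
Sat(EF (AG p)) = {n0, n3, n4, n5}
|Sat(EF (AG p))| = |{n0, n3, n4, n5}| = 4.

4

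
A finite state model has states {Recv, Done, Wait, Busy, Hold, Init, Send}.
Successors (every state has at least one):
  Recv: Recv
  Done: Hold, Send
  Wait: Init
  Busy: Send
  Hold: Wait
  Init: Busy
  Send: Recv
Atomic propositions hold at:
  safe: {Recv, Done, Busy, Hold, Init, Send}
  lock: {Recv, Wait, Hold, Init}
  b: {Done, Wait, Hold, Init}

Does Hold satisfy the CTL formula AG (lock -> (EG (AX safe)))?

Sat(AX safe) = {s : every successor in {Recv, Done, Busy, Hold, Init, Send}} = {Recv, Done, Wait, Busy, Init, Send}
EG (AX safe): greatest fixpoint, start Z0 = {Recv, Done, Wait, Busy, Init, Send}, keep only states in Sat with some successor in Z. Already a fixed point.
Sat(EG (AX safe)) = {Recv, Done, Wait, Busy, Init, Send}
Sat(lock -> (EG (AX safe))) = {Recv, Done, Wait, Busy, Init, Send}
AG (lock -> (EG (AX safe))): greatest fixpoint, start Z0 = {Recv, Done, Wait, Busy, Init, Send}, keep only states in Sat with every successor in Z. Z1 = {Recv, Wait, Busy, Init, Send}; fixed.
Sat(AG (lock -> (EG (AX safe)))) = {Recv, Wait, Busy, Init, Send}
Hold ∉ Sat(AG (lock -> (EG (AX safe)))) = {Recv, Wait, Busy, Init, Send}, so the formula does not hold at Hold.

No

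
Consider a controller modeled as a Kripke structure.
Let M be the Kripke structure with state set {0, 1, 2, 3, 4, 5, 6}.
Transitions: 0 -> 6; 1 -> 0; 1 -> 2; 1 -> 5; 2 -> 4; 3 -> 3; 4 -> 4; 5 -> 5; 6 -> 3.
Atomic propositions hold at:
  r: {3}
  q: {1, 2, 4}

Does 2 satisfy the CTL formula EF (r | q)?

Sat(r | q) = {1, 2, 3, 4}
EF (r | q): least fixpoint, start Z0 = {1, 2, 3, 4}, add states with some successor in Z. Z1 = {1, 2, 3, 4, 6}; Z2 = {0, 1, 2, 3, 4, 6}; fixed.
Sat(EF (r | q)) = {0, 1, 2, 3, 4, 6}
2 ∈ Sat(EF (r | q)) = {0, 1, 2, 3, 4, 6}, so the formula holds at 2.

Yes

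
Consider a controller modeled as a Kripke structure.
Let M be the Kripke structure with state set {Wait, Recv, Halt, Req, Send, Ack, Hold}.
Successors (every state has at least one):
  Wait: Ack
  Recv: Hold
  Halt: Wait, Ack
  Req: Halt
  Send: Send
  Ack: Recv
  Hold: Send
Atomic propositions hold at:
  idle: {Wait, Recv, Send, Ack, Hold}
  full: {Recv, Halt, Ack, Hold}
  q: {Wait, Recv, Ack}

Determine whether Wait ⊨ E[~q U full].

No

Sat(~q) = {Halt, Req, Send, Hold}
E[~q U full]: least fixpoint, start Z0 = Sat(full) = {Recv, Halt, Ack, Hold}, add states in Sat(~q) with some successor in Z. Z1 = {Recv, Halt, Req, Ack, Hold}; fixed.
Sat(E[~q U full]) = {Recv, Halt, Req, Ack, Hold}
Wait ∉ Sat(E[~q U full]) = {Recv, Halt, Req, Ack, Hold}, so the formula does not hold at Wait.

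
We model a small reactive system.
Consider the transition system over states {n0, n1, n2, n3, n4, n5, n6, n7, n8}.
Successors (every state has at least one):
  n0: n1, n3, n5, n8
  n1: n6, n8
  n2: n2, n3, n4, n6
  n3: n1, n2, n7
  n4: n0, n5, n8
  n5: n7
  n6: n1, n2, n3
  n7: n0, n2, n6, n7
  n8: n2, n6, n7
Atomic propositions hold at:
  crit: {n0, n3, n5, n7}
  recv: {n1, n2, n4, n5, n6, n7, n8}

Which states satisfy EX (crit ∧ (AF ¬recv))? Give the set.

{n0, n2, n4, n6, n7}

Sat(¬recv) = {n0, n3}
AF ¬recv: least fixpoint, start Z0 = {n0, n3}, add states with every successor in Z. Already a fixed point.
Sat(AF ¬recv) = {n0, n3}
Sat(crit ∧ (AF ¬recv)) = {n0, n3}
Sat(EX (crit ∧ (AF ¬recv))) = {s : some successor in {n0, n3}} = {n0, n2, n4, n6, n7}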